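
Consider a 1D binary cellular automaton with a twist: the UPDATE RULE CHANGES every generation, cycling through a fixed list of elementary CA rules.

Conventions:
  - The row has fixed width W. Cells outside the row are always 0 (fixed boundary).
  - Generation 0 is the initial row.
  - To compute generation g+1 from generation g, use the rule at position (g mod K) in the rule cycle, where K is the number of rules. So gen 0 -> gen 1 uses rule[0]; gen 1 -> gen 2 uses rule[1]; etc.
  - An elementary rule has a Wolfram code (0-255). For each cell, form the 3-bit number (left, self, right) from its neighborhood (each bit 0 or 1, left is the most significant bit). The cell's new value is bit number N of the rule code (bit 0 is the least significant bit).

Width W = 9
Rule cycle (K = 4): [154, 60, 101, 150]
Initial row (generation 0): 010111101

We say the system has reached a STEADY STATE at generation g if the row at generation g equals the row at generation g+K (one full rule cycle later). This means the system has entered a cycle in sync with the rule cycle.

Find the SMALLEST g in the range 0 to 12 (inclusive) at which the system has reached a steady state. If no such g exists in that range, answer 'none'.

Answer: none

Derivation:
Gen 0: 010111101
Gen 1 (rule 154): 100111000
Gen 2 (rule 60): 110100100
Gen 3 (rule 101): 011100101
Gen 4 (rule 150): 101011101
Gen 5 (rule 154): 000011000
Gen 6 (rule 60): 000010100
Gen 7 (rule 101): 111011101
Gen 8 (rule 150): 010001001
Gen 9 (rule 154): 101010110
Gen 10 (rule 60): 111111101
Gen 11 (rule 101): 000000111
Gen 12 (rule 150): 000001010
Gen 13 (rule 154): 000010001
Gen 14 (rule 60): 000011001
Gen 15 (rule 101): 111001001
Gen 16 (rule 150): 010111111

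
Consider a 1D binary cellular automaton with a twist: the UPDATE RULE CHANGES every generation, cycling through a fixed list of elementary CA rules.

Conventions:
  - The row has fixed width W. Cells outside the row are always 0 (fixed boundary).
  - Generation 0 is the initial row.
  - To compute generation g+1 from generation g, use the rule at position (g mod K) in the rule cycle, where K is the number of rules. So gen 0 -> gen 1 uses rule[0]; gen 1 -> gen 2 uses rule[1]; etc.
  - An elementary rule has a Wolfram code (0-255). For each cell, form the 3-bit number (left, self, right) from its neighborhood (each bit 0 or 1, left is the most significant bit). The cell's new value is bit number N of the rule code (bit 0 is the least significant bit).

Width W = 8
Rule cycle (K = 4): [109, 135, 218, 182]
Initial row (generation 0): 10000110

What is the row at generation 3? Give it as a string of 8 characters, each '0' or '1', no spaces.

Gen 0: 10000110
Gen 1 (rule 109): 10110110
Gen 2 (rule 135): 10000000
Gen 3 (rule 218): 01000000

Answer: 01000000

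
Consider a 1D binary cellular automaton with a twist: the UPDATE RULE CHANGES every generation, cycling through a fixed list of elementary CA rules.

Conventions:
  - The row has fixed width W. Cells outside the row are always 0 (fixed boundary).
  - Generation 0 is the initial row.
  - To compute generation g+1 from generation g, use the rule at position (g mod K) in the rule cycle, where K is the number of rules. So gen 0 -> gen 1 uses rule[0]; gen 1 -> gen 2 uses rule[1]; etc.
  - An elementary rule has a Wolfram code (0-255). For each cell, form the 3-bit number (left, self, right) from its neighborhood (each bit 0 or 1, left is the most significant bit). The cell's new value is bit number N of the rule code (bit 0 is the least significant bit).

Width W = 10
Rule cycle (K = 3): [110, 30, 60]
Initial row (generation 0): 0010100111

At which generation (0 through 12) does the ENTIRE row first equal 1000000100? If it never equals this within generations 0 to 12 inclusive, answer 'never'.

Gen 0: 0010100111
Gen 1 (rule 110): 0111101101
Gen 2 (rule 30): 1100001001
Gen 3 (rule 60): 1010001101
Gen 4 (rule 110): 1110011111
Gen 5 (rule 30): 1001110000
Gen 6 (rule 60): 1101001000
Gen 7 (rule 110): 1111011000
Gen 8 (rule 30): 1000010100
Gen 9 (rule 60): 1100011110
Gen 10 (rule 110): 1100110010
Gen 11 (rule 30): 1011101111
Gen 12 (rule 60): 1110011000

Answer: never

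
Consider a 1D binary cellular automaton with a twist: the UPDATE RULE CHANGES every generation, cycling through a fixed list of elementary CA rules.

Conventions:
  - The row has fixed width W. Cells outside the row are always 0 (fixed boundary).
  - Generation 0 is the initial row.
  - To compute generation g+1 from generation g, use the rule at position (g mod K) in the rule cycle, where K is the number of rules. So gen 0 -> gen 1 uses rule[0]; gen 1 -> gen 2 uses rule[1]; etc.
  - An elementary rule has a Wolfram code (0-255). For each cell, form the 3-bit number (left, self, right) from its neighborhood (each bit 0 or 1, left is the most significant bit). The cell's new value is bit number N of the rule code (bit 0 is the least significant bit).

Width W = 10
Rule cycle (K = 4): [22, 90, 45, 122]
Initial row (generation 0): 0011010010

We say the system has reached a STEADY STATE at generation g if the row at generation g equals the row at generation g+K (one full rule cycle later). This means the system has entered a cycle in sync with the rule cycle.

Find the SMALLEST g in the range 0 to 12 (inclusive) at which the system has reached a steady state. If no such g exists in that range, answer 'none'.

Gen 0: 0011010010
Gen 1 (rule 22): 0100011111
Gen 2 (rule 90): 1010110001
Gen 3 (rule 45): 1111100101
Gen 4 (rule 122): 1000111010
Gen 5 (rule 22): 1101000011
Gen 6 (rule 90): 1100100111
Gen 7 (rule 45): 1000100100
Gen 8 (rule 122): 0101011010
Gen 9 (rule 22): 1101000011
Gen 10 (rule 90): 1100100111
Gen 11 (rule 45): 1000100100
Gen 12 (rule 122): 0101011010
Gen 13 (rule 22): 1101000011
Gen 14 (rule 90): 1100100111
Gen 15 (rule 45): 1000100100
Gen 16 (rule 122): 0101011010

Answer: 5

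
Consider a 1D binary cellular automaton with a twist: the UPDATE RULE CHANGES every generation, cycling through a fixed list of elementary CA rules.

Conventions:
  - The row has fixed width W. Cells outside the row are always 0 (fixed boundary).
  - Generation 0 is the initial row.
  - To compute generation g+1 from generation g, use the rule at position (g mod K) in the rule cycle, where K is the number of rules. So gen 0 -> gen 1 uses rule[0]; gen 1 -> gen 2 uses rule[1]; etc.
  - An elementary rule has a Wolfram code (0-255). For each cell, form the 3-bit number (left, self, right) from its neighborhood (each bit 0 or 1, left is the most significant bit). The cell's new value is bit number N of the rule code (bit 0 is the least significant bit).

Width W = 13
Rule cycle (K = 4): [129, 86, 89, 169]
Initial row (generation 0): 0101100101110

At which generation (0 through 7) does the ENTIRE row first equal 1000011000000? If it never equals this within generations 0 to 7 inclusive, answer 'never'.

Gen 0: 0101100101110
Gen 1 (rule 129): 0000000000100
Gen 2 (rule 86): 0000000001110
Gen 3 (rule 89): 1111111101011
Gen 4 (rule 169): 1111111010110
Gen 5 (rule 129): 0111110000000
Gen 6 (rule 86): 1000011000000
Gen 7 (rule 89): 0111011111111

Answer: 6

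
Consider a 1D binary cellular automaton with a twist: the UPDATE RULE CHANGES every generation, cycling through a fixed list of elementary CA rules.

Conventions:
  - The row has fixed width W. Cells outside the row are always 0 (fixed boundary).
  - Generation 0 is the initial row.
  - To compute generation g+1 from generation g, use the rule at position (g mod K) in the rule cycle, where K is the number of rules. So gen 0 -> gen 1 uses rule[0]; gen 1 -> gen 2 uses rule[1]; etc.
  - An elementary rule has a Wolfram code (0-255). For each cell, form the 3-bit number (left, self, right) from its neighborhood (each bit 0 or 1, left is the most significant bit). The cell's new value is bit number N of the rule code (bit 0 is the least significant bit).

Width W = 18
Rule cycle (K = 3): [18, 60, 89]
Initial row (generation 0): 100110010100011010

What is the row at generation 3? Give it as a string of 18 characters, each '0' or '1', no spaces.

Answer: 000000001010011100

Derivation:
Gen 0: 100110010100011010
Gen 1 (rule 18): 011001100010100001
Gen 2 (rule 60): 010101010011110001
Gen 3 (rule 89): 000000001010011100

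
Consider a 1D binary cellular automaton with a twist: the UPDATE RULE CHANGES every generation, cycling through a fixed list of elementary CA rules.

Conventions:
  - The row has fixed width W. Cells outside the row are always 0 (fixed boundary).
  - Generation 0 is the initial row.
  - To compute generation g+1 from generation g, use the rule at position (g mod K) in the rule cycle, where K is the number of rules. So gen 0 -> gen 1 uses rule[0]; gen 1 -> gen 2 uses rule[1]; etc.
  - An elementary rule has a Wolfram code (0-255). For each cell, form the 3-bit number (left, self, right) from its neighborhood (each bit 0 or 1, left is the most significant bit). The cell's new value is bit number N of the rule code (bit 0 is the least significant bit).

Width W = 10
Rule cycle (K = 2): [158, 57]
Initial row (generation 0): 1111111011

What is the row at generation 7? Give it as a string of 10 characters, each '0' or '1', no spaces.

Gen 0: 1111111011
Gen 1 (rule 158): 1111110010
Gen 2 (rule 57): 1000001001
Gen 3 (rule 158): 1100011111
Gen 4 (rule 57): 1011010000
Gen 5 (rule 158): 1010011000
Gen 6 (rule 57): 0101010111
Gen 7 (rule 158): 1101010110

Answer: 1101010110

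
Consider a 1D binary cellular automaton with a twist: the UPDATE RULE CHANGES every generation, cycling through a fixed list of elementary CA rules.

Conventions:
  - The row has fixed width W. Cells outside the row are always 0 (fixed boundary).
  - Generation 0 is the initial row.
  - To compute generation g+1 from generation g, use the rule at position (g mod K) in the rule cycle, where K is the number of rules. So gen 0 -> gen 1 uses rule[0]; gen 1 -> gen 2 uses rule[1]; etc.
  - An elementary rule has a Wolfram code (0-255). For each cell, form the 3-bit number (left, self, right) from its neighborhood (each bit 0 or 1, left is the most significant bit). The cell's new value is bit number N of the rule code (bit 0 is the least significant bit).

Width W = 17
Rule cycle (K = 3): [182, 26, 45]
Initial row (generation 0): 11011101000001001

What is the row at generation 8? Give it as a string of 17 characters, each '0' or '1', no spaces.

Answer: 10000000100100000

Derivation:
Gen 0: 11011101000001001
Gen 1 (rule 182): 00101011100011111
Gen 2 (rule 26): 01000010010110000
Gen 3 (rule 45): 01011010011100111
Gen 4 (rule 182): 11100111101011010
Gen 5 (rule 26): 10011100000010001
Gen 6 (rule 45): 10010001111010101
Gen 7 (rule 182): 11111010110111111
Gen 8 (rule 26): 10000000100100000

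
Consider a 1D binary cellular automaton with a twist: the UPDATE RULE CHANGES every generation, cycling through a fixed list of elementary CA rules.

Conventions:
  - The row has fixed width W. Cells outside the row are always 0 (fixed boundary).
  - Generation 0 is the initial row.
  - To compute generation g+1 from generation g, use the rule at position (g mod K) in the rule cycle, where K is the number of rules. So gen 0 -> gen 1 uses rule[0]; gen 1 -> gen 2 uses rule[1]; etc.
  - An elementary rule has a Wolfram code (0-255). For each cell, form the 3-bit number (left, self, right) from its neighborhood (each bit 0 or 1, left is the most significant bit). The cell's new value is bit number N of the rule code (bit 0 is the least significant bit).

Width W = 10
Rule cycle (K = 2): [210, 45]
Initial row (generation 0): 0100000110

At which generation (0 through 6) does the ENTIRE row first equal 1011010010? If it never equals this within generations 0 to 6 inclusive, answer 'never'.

Gen 0: 0100000110
Gen 1 (rule 210): 1010001011
Gen 2 (rule 45): 1110101110
Gen 3 (rule 210): 0110000111
Gen 4 (rule 45): 0100110100
Gen 5 (rule 210): 1011010010
Gen 6 (rule 45): 1110110010

Answer: 5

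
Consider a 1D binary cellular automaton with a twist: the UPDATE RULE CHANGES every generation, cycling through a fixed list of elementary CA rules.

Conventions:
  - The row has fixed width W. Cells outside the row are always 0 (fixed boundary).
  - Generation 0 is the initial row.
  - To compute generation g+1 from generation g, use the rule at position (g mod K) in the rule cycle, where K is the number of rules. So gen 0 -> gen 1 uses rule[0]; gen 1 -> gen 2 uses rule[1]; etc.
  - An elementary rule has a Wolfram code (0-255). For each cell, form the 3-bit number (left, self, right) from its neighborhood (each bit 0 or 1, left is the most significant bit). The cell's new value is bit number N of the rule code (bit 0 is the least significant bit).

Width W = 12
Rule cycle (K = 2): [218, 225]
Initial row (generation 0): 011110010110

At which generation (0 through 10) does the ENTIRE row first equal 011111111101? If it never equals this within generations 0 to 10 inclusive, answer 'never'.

Gen 0: 011110010110
Gen 1 (rule 218): 111111100111
Gen 2 (rule 225): 011111100011
Gen 3 (rule 218): 111111110111
Gen 4 (rule 225): 011111111011
Gen 5 (rule 218): 111111111011
Gen 6 (rule 225): 011111111101
Gen 7 (rule 218): 111111111100
Gen 8 (rule 225): 011111111101
Gen 9 (rule 218): 111111111100
Gen 10 (rule 225): 011111111101

Answer: 6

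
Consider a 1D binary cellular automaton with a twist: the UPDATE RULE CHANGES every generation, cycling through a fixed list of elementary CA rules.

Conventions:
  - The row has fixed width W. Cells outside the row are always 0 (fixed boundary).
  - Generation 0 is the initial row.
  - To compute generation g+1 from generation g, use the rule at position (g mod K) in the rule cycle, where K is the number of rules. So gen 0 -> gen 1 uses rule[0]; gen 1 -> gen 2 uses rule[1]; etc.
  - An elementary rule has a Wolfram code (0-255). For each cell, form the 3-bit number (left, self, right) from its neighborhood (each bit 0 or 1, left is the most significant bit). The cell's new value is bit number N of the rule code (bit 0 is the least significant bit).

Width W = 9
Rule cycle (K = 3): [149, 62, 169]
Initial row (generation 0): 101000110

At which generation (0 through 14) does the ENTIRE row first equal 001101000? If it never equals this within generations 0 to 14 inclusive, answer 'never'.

Gen 0: 101000110
Gen 1 (rule 149): 101110001
Gen 2 (rule 62): 111001011
Gen 3 (rule 169): 110000110
Gen 4 (rule 149): 001110001
Gen 5 (rule 62): 011001011
Gen 6 (rule 169): 010000110
Gen 7 (rule 149): 011110001
Gen 8 (rule 62): 110001011
Gen 9 (rule 169): 100100110
Gen 10 (rule 149): 110110001
Gen 11 (rule 62): 101101011
Gen 12 (rule 169): 011010110
Gen 13 (rule 149): 000010001
Gen 14 (rule 62): 000111011

Answer: never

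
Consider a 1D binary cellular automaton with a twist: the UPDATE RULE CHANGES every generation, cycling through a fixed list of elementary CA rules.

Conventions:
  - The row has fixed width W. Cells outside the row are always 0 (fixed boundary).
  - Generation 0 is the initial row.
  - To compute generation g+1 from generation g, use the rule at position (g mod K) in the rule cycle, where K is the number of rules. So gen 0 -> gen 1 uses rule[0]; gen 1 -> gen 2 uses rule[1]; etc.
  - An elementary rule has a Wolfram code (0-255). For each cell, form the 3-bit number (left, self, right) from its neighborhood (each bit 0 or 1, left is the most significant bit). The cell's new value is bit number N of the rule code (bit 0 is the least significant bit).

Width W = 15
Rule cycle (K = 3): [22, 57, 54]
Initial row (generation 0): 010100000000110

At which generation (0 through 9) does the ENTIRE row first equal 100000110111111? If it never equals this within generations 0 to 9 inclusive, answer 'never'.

Gen 0: 010100000000110
Gen 1 (rule 22): 110110000001001
Gen 2 (rule 57): 101101111100100
Gen 3 (rule 54): 110010000011110
Gen 4 (rule 22): 001111000100001
Gen 5 (rule 57): 101000110011100
Gen 6 (rule 54): 111101001100010
Gen 7 (rule 22): 000001110010111
Gen 8 (rule 57): 111101001001100
Gen 9 (rule 54): 000011111110010

Answer: never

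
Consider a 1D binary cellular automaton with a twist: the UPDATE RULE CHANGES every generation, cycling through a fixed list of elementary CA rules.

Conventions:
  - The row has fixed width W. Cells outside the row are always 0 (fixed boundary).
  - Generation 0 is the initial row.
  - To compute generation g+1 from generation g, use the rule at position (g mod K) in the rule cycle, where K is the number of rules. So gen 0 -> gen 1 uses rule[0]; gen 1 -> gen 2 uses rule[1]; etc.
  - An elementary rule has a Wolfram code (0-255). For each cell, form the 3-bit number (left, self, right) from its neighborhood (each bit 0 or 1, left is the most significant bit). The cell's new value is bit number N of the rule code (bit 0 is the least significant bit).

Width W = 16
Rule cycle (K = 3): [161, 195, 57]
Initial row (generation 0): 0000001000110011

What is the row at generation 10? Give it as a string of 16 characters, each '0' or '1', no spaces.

Answer: 0010011101001100

Derivation:
Gen 0: 0000001000110011
Gen 1 (rule 161): 1111100010000000
Gen 2 (rule 195): 0111101100111111
Gen 3 (rule 57): 0100011010100000
Gen 4 (rule 161): 0001000101001111
Gen 5 (rule 195): 1110011000010111
Gen 6 (rule 57): 1001010111001100
Gen 7 (rule 161): 0000101010000001
Gen 8 (rule 195): 1111000000111110
Gen 9 (rule 57): 1000111110100001
Gen 10 (rule 161): 0010011101001100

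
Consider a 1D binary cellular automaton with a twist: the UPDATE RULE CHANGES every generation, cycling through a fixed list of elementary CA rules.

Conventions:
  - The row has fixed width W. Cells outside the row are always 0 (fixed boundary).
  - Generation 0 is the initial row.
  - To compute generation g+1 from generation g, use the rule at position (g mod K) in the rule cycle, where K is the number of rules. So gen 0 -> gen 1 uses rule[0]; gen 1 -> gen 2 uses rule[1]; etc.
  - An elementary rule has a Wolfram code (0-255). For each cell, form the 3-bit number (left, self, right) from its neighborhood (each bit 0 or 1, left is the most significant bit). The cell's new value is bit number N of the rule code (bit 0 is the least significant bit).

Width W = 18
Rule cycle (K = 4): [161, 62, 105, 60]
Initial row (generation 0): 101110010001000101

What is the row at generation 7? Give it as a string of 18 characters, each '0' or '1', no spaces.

Answer: 111011011000101010

Derivation:
Gen 0: 101110010001000101
Gen 1 (rule 161): 010100000100010010
Gen 2 (rule 62): 111110001110111111
Gen 3 (rule 105): 100010101011100001
Gen 4 (rule 60): 110011111110010001
Gen 5 (rule 161): 000001111100000100
Gen 6 (rule 62): 000011000010001110
Gen 7 (rule 105): 111011011000101010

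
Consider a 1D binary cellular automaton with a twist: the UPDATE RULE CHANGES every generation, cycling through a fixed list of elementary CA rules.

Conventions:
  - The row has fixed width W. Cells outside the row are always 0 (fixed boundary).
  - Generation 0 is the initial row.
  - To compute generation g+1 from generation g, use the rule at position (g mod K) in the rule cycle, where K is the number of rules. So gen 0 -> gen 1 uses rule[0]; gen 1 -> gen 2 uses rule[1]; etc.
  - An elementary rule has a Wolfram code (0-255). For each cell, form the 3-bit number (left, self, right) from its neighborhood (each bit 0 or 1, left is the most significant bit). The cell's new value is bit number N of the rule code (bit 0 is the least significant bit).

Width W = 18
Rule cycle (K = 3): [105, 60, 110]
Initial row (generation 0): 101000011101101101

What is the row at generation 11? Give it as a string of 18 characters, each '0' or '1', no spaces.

Answer: 111110011100001100

Derivation:
Gen 0: 101000011101101101
Gen 1 (rule 105): 010011010111111110
Gen 2 (rule 60): 011010111100000001
Gen 3 (rule 110): 111111100100000011
Gen 4 (rule 105): 100000100001111011
Gen 5 (rule 60): 110000110001000110
Gen 6 (rule 110): 110001110011001110
Gen 7 (rule 105): 110101010011001010
Gen 8 (rule 60): 101111111010101111
Gen 9 (rule 110): 111000001111111001
Gen 10 (rule 105): 101011101000001000
Gen 11 (rule 60): 111110011100001100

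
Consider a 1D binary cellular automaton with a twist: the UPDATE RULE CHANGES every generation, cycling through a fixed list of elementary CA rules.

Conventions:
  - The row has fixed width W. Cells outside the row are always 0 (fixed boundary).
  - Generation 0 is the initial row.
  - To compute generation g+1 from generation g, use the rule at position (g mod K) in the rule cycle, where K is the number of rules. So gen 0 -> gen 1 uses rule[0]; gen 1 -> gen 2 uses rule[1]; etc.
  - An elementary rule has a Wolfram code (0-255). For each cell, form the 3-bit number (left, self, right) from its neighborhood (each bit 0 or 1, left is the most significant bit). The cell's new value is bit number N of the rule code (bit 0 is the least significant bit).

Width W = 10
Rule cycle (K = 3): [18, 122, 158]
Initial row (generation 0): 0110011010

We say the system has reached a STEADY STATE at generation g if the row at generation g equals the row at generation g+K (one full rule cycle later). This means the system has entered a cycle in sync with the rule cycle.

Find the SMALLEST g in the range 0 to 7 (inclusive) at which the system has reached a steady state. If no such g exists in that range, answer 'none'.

Answer: 4

Derivation:
Gen 0: 0110011010
Gen 1 (rule 18): 1001100001
Gen 2 (rule 122): 0111110010
Gen 3 (rule 158): 1111101111
Gen 4 (rule 18): 0000000000
Gen 5 (rule 122): 0000000000
Gen 6 (rule 158): 0000000000
Gen 7 (rule 18): 0000000000
Gen 8 (rule 122): 0000000000
Gen 9 (rule 158): 0000000000
Gen 10 (rule 18): 0000000000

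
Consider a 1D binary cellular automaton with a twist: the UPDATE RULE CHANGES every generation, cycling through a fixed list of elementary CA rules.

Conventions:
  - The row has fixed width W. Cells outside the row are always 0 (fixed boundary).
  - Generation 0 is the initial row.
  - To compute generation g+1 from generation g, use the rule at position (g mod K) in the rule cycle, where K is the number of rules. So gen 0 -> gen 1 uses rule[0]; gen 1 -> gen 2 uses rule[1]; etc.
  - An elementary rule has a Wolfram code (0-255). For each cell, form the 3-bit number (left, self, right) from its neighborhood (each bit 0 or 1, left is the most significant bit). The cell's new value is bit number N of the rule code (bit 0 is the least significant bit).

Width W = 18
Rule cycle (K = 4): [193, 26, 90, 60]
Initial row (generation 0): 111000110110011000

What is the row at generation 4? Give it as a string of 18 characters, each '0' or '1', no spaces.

Gen 0: 111000110110011000
Gen 1 (rule 193): 011010010010001011
Gen 2 (rule 26): 110001101101010010
Gen 3 (rule 90): 111011101100001101
Gen 4 (rule 60): 100110011010001011

Answer: 100110011010001011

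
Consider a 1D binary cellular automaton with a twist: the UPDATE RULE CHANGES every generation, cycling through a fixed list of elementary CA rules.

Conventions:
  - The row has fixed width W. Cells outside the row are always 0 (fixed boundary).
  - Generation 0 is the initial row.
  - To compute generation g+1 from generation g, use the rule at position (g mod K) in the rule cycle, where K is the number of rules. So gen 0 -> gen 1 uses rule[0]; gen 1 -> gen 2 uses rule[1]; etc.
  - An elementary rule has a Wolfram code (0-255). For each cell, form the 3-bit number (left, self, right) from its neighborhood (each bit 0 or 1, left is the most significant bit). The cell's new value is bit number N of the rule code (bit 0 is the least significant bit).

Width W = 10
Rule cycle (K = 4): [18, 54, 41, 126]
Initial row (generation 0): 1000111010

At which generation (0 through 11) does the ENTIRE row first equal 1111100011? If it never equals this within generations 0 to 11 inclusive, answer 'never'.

Gen 0: 1000111010
Gen 1 (rule 18): 0101000001
Gen 2 (rule 54): 1111100011
Gen 3 (rule 41): 1000001010
Gen 4 (rule 126): 1100011111
Gen 5 (rule 18): 0010100000
Gen 6 (rule 54): 0111110000
Gen 7 (rule 41): 0100000111
Gen 8 (rule 126): 1110001101
Gen 9 (rule 18): 0001010000
Gen 10 (rule 54): 0011111000
Gen 11 (rule 41): 1010000011

Answer: 2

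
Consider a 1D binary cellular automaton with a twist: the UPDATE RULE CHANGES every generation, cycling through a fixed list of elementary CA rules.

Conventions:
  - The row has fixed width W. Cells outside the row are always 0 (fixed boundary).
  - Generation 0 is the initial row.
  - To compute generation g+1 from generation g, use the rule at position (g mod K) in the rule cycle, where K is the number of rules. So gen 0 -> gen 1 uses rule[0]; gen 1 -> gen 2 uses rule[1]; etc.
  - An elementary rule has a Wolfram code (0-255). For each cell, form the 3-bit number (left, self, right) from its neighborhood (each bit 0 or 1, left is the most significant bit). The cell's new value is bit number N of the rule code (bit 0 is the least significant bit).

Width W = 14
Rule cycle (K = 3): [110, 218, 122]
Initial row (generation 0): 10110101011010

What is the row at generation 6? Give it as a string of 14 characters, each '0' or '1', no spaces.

Gen 0: 10110101011010
Gen 1 (rule 110): 11111111111110
Gen 2 (rule 218): 11111111111111
Gen 3 (rule 122): 10000000000001
Gen 4 (rule 110): 10000000000011
Gen 5 (rule 218): 01000000000111
Gen 6 (rule 122): 10100000001101

Answer: 10100000001101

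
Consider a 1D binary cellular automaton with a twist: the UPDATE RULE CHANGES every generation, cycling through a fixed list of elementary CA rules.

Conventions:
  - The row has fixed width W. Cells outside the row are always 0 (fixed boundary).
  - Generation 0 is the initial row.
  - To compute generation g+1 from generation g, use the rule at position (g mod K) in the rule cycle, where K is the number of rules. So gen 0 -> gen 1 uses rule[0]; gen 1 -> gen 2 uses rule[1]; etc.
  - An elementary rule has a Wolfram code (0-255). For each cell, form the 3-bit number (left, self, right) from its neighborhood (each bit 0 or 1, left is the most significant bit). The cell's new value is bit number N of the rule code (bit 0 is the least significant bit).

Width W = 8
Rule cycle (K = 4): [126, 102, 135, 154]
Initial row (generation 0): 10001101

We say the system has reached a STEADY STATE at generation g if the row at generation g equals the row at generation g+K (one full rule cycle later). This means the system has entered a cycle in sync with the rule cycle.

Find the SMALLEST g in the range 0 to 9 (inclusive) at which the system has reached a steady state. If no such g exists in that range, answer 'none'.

Gen 0: 10001101
Gen 1 (rule 126): 11011111
Gen 2 (rule 102): 01100001
Gen 3 (rule 135): 10001111
Gen 4 (rule 154): 01011110
Gen 5 (rule 126): 11110011
Gen 6 (rule 102): 00010101
Gen 7 (rule 135): 11110101
Gen 8 (rule 154): 11100000
Gen 9 (rule 126): 10110000
Gen 10 (rule 102): 11010000
Gen 11 (rule 135): 00010111
Gen 12 (rule 154): 00100110
Gen 13 (rule 126): 01111111

Answer: none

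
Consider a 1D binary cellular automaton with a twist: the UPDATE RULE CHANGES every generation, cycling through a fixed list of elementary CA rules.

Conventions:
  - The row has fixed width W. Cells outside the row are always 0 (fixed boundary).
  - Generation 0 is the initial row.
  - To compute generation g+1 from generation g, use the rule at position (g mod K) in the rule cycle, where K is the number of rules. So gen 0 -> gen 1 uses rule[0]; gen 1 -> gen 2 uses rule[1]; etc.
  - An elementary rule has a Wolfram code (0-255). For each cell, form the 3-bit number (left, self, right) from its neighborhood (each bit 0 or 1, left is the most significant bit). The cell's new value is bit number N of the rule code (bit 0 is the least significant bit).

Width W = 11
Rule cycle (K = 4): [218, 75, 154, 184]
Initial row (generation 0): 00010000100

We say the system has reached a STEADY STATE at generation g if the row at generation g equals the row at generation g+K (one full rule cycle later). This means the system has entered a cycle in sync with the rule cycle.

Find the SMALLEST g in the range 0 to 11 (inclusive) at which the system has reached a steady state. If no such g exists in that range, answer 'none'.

Gen 0: 00010000100
Gen 1 (rule 218): 00101001010
Gen 2 (rule 75): 11000010000
Gen 3 (rule 154): 10100101000
Gen 4 (rule 184): 01010010100
Gen 5 (rule 218): 10001100010
Gen 6 (rule 75): 00111101100
Gen 7 (rule 154): 01111001010
Gen 8 (rule 184): 01110100101
Gen 9 (rule 218): 11110011000
Gen 10 (rule 75): 10010111011
Gen 11 (rule 154): 01100110010
Gen 12 (rule 184): 01010101001
Gen 13 (rule 218): 10000000110
Gen 14 (rule 75): 00111111110
Gen 15 (rule 154): 01111111101

Answer: none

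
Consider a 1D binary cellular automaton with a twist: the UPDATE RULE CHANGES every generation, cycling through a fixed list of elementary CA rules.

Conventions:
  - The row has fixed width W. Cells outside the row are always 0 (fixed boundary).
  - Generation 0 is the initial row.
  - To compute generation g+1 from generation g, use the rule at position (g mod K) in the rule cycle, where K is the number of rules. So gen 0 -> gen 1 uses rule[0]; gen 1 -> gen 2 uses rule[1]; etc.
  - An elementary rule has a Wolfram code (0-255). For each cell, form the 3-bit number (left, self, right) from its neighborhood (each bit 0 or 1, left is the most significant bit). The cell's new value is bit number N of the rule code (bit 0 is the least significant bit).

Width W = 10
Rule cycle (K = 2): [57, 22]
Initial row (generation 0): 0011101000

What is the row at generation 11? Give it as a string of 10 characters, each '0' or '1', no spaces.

Gen 0: 0011101000
Gen 1 (rule 57): 1010010111
Gen 2 (rule 22): 1011110000
Gen 3 (rule 57): 0110001111
Gen 4 (rule 22): 1001010000
Gen 5 (rule 57): 0100101111
Gen 6 (rule 22): 1111100000
Gen 7 (rule 57): 1000011111
Gen 8 (rule 22): 1100100000
Gen 9 (rule 57): 1010011111
Gen 10 (rule 22): 1011100000
Gen 11 (rule 57): 0110011111

Answer: 0110011111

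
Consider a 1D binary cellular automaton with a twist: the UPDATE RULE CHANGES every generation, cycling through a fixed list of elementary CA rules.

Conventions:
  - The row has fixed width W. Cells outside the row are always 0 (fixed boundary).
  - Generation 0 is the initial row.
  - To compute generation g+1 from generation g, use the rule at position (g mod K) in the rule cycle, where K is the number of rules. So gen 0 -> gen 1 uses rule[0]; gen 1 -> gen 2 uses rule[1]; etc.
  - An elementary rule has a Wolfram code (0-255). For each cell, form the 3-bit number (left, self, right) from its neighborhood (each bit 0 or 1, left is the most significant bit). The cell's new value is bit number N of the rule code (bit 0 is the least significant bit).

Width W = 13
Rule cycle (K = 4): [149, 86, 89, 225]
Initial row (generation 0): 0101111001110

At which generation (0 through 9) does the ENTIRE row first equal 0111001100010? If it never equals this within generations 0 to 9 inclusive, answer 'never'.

Answer: 9

Derivation:
Gen 0: 0101111001110
Gen 1 (rule 149): 0100110100101
Gen 2 (rule 86): 1111010111101
Gen 3 (rule 89): 1001000100100
Gen 4 (rule 225): 0000010000001
Gen 5 (rule 149): 1111011111101
Gen 6 (rule 86): 0001000000101
Gen 7 (rule 89): 1100111110000
Gen 8 (rule 225): 0100011110111
Gen 9 (rule 149): 0111001100010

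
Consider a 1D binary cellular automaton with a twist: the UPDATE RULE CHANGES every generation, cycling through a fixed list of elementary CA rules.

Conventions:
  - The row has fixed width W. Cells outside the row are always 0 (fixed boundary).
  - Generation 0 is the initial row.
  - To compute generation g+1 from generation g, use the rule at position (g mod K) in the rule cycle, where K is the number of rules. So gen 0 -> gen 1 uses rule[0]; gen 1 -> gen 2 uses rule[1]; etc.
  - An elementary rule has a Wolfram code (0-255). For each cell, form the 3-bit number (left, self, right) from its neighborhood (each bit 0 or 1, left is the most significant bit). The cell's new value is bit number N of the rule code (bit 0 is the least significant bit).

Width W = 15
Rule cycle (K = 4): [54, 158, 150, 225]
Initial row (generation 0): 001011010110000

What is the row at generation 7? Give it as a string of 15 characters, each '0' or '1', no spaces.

Gen 0: 001011010110000
Gen 1 (rule 54): 011100111001000
Gen 2 (rule 158): 111011110111100
Gen 3 (rule 150): 010001100011010
Gen 4 (rule 225): 000100101001100
Gen 5 (rule 54): 001111111110010
Gen 6 (rule 158): 011111111101111
Gen 7 (rule 150): 101111111000110

Answer: 101111111000110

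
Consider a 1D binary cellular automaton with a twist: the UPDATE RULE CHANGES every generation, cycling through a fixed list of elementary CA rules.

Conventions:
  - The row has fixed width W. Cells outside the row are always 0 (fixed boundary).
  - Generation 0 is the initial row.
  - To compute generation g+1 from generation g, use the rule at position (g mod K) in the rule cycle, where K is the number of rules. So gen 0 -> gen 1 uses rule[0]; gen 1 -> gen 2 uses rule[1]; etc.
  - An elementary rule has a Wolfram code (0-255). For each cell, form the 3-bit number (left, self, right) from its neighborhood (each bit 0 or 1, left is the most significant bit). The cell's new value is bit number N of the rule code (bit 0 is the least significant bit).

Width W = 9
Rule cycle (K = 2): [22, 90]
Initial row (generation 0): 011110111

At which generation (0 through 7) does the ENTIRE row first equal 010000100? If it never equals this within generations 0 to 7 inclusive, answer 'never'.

Answer: never

Derivation:
Gen 0: 011110111
Gen 1 (rule 22): 100000000
Gen 2 (rule 90): 010000000
Gen 3 (rule 22): 111000000
Gen 4 (rule 90): 101100000
Gen 5 (rule 22): 100010000
Gen 6 (rule 90): 010101000
Gen 7 (rule 22): 110101100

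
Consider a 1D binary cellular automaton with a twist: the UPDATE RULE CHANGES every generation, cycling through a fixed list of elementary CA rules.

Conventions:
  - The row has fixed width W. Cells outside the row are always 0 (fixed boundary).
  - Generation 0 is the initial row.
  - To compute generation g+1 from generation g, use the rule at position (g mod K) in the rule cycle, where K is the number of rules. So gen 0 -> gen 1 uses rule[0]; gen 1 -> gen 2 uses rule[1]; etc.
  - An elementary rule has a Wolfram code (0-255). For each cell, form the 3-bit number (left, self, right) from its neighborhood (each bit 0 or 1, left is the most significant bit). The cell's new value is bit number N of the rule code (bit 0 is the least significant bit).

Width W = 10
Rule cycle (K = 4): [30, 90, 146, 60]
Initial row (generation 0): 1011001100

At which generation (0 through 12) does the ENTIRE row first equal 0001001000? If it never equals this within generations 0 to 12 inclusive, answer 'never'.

Answer: never

Derivation:
Gen 0: 1011001100
Gen 1 (rule 30): 1010111010
Gen 2 (rule 90): 0000101001
Gen 3 (rule 146): 0001000110
Gen 4 (rule 60): 0001100101
Gen 5 (rule 30): 0011011101
Gen 6 (rule 90): 0111010100
Gen 7 (rule 146): 1010000010
Gen 8 (rule 60): 1111000011
Gen 9 (rule 30): 1000100110
Gen 10 (rule 90): 0101011111
Gen 11 (rule 146): 1000001110
Gen 12 (rule 60): 1100001001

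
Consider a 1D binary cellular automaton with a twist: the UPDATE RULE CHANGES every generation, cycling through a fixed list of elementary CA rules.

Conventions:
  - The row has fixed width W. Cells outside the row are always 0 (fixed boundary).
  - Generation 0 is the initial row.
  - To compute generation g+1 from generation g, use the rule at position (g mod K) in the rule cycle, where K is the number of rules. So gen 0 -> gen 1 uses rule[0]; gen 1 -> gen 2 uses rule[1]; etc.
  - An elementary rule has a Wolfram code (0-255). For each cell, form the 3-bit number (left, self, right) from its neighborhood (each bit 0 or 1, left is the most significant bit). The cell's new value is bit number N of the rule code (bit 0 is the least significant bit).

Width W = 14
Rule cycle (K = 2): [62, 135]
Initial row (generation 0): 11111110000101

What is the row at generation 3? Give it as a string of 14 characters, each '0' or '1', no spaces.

Answer: 11100000111101

Derivation:
Gen 0: 11111110000101
Gen 1 (rule 62): 10000001001111
Gen 2 (rule 135): 10111111010110
Gen 3 (rule 62): 11100000111101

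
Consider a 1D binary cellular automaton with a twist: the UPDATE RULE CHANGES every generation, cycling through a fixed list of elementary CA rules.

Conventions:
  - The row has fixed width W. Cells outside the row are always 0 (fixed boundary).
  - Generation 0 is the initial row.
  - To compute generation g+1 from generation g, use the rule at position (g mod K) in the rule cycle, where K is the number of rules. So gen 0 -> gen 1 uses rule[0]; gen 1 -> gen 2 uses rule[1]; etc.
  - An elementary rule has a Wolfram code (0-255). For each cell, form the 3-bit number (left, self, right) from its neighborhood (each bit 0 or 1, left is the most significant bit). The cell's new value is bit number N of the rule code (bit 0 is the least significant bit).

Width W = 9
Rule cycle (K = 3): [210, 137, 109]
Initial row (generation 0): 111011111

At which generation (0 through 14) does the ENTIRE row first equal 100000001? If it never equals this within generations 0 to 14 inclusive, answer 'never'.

Answer: 4

Derivation:
Gen 0: 111011111
Gen 1 (rule 210): 011001111
Gen 2 (rule 137): 010001110
Gen 3 (rule 109): 010101010
Gen 4 (rule 210): 100000001
Gen 5 (rule 137): 001111100
Gen 6 (rule 109): 101000101
Gen 7 (rule 210): 000101000
Gen 8 (rule 137): 110000011
Gen 9 (rule 109): 110111011
Gen 10 (rule 210): 010011001
Gen 11 (rule 137): 000010000
Gen 12 (rule 109): 111010111
Gen 13 (rule 210): 011000011
Gen 14 (rule 137): 010011010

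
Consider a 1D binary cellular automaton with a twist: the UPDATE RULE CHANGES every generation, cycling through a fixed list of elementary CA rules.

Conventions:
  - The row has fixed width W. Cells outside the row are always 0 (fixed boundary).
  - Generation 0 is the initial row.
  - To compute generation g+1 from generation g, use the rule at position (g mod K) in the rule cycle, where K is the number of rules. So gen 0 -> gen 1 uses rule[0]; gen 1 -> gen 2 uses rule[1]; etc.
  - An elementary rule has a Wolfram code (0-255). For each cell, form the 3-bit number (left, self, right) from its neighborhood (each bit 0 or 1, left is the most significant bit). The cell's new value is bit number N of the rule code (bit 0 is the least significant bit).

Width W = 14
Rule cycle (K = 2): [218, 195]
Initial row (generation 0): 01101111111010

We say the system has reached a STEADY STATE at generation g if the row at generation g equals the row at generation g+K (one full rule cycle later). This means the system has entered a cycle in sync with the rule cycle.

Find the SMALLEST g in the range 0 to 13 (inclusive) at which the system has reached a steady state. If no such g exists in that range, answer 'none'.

Gen 0: 01101111111010
Gen 1 (rule 218): 11101111111001
Gen 2 (rule 195): 01100111111010
Gen 3 (rule 218): 11111111111001
Gen 4 (rule 195): 01111111111010
Gen 5 (rule 218): 11111111111001
Gen 6 (rule 195): 01111111111010
Gen 7 (rule 218): 11111111111001
Gen 8 (rule 195): 01111111111010
Gen 9 (rule 218): 11111111111001
Gen 10 (rule 195): 01111111111010
Gen 11 (rule 218): 11111111111001
Gen 12 (rule 195): 01111111111010
Gen 13 (rule 218): 11111111111001
Gen 14 (rule 195): 01111111111010
Gen 15 (rule 218): 11111111111001

Answer: 3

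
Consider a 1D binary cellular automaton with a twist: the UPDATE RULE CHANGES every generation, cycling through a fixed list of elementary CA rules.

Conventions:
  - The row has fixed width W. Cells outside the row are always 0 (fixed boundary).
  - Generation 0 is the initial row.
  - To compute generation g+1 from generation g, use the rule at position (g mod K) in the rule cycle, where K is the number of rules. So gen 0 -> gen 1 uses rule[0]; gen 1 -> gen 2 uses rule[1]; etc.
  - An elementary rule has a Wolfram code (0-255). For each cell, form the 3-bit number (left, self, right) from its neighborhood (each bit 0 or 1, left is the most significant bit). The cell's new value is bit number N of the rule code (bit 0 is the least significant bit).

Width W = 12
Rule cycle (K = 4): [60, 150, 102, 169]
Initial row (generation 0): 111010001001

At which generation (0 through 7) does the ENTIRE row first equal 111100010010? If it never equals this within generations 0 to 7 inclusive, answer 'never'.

Gen 0: 111010001001
Gen 1 (rule 60): 100111001101
Gen 2 (rule 150): 111010110001
Gen 3 (rule 102): 001111010011
Gen 4 (rule 169): 101110100010
Gen 5 (rule 60): 111001110011
Gen 6 (rule 150): 010110101100
Gen 7 (rule 102): 111011110100

Answer: never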